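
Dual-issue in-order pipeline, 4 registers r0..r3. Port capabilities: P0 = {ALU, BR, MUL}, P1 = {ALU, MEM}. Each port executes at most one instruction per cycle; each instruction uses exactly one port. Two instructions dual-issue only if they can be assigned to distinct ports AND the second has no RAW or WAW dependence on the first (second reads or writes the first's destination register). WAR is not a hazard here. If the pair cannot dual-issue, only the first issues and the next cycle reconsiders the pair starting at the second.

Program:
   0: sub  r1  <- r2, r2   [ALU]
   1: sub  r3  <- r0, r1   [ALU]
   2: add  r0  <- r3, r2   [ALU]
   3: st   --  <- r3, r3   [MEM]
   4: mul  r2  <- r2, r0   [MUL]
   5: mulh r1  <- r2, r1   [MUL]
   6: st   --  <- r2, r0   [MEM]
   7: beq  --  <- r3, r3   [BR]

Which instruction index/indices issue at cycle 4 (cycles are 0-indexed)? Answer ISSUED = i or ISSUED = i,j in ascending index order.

t=0 i0:sub ; RAW r1
t=1 i1:sub ; RAW r3
t=2 i2,i3:add;st ; 2-wide
t=3 i4:mul ; no-port MUL/MUL
t=4 i5,i6:mulh;st ; 2-wide
t=5 i7:beq ; tail

ISSUED = 5,6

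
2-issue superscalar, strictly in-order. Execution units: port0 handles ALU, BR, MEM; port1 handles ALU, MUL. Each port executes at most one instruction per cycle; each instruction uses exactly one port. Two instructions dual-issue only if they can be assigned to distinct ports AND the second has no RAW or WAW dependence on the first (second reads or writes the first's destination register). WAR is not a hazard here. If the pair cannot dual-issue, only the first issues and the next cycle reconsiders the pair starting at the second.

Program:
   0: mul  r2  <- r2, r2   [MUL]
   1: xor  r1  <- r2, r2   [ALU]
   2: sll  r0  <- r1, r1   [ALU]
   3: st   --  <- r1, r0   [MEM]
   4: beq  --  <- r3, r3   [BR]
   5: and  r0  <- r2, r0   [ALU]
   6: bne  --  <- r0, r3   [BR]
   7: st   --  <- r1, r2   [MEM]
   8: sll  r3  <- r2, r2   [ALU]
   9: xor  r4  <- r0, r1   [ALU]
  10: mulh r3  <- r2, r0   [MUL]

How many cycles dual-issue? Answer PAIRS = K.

PAIRS = 3

0. mul.MUL @i0  | RAW r2
1. xor.ALU @i1  | RAW r1
2. sll.ALU @i2  | RAW r0
3. st.MEM @i3  | no-port MEM/BR
4. beq.BR and.ALU @i4&i5  | dual
5. bne.BR @i6  | no-port BR/MEM
6. st.MEM sll.ALU @i7&i8  | dual
7. xor.ALU mulh.MUL @i9&i10  | dual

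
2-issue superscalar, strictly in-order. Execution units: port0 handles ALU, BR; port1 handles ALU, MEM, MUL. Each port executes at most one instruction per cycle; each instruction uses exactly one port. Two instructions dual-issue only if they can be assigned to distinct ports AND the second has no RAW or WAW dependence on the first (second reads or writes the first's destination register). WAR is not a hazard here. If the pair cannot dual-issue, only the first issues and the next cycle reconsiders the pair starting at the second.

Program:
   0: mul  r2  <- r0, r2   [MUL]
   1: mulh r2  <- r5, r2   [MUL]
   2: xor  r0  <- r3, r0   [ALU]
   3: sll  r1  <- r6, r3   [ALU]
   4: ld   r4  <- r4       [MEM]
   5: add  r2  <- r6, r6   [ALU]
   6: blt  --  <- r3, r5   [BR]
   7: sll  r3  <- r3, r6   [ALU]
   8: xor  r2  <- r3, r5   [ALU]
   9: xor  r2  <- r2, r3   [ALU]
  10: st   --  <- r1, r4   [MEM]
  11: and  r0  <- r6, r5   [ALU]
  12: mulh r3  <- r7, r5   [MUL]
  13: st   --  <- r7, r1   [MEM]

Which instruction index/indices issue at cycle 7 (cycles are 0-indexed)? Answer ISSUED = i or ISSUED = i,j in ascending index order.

0. mul @i0  | no-port MUL/MUL
1. mulh;xor @i1+i2  | 2-wide
2. sll;ld @i3+i4  | 2-wide
3. add;blt @i5+i6  | 2-wide
4. sll @i7  | RAW r3
5. xor @i8  | RAW+WAW r2
6. xor;st @i9+i10  | 2-wide
7. and;mulh @i11+i12  | 2-wide
8. st @i13  | tail

ISSUED = 11,12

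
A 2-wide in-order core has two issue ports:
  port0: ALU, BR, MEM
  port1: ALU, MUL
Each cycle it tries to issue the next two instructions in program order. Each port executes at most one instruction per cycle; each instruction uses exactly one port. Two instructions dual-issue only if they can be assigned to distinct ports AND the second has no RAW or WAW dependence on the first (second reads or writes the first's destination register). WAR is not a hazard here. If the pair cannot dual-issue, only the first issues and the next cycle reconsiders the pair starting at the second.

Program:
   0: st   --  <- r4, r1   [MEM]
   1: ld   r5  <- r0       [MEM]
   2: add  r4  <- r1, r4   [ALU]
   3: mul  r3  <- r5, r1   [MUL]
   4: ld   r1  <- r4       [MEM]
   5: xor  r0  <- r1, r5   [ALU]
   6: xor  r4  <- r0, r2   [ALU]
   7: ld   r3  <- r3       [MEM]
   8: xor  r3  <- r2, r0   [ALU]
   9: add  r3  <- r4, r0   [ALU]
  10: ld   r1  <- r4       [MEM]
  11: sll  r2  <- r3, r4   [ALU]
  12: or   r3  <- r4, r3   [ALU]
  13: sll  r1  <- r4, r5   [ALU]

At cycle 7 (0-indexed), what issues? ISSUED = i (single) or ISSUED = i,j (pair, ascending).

ISSUED = 11,12

c0: i0 st.MEM  no-port MEM/MEM
c1: i1,i2 ld.MEM+add.ALU  2-wide
c2: i3,i4 mul.MUL+ld.MEM  2-wide
c3: i5 xor.ALU  RAW r0
c4: i6,i7 xor.ALU+ld.MEM  2-wide
c5: i8 xor.ALU  WAW r3
c6: i9,i10 add.ALU+ld.MEM  2-wide
c7: i11,i12 sll.ALU+or.ALU  2-wide
c8: i13 sll.ALU  tail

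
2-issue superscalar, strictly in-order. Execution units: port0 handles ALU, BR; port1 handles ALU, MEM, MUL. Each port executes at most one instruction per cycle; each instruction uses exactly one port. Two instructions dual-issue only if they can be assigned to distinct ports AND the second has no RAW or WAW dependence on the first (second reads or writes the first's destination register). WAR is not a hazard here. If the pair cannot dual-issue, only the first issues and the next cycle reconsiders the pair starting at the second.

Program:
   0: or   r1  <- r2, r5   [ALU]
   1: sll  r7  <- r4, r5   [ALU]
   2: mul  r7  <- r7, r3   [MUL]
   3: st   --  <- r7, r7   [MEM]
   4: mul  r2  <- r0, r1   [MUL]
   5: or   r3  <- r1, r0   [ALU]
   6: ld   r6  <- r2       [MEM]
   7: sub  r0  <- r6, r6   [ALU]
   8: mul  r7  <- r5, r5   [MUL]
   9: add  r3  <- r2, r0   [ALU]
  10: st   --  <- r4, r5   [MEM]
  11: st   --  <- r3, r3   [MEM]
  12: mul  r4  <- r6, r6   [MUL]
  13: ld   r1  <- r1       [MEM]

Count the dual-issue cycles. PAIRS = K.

0. or sll @i0/i1  | pair
1. mul @i2  | no-port MUL/MEM
2. st @i3  | no-port MEM/MUL
3. mul or @i4/i5  | pair
4. ld @i6  | RAW r6
5. sub mul @i7/i8  | pair
6. add st @i9/i10  | pair
7. st @i11  | no-port MEM/MUL
8. mul @i12  | no-port MUL/MEM
9. ld @i13  | tail

PAIRS = 4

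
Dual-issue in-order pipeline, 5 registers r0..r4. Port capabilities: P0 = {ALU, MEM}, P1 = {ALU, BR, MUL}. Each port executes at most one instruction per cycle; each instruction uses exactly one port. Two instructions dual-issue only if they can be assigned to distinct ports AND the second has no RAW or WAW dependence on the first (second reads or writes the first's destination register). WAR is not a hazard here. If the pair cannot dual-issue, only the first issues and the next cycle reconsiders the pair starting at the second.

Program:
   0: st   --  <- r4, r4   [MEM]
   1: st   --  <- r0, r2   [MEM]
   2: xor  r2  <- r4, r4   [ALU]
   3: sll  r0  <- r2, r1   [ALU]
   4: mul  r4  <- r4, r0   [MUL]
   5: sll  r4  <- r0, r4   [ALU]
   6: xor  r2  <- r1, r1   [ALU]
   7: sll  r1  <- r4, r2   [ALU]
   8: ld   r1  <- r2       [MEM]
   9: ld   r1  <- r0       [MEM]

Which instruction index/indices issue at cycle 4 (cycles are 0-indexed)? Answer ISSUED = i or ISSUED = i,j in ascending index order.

#0 head=0: st i0 no-port MEM/MEM
#1 head=1: st/xor i1+i2 pair
#2 head=3: sll i3 RAW r0
#3 head=4: mul i4 RAW+WAW r4
#4 head=5: sll/xor i5+i6 pair
#5 head=7: sll i7 WAW r1
#6 head=8: ld i8 no-port MEM/MEM
#7 head=9: ld i9 tail

ISSUED = 5,6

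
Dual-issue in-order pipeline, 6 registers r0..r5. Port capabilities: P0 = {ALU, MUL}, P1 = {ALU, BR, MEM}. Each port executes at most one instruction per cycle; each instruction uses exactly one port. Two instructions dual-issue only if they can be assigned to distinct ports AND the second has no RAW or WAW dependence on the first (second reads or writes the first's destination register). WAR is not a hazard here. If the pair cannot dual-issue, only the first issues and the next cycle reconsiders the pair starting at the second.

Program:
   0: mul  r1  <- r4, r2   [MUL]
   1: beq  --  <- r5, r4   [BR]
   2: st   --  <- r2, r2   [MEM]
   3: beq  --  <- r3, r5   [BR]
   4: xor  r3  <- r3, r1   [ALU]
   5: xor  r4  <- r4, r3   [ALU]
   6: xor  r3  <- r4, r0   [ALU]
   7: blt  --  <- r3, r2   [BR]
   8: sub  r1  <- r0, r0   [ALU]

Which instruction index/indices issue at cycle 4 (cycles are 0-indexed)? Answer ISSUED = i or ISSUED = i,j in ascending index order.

ISSUED = 6

[0] i0+i1  mul.MUL;beq.BR  -- 2-wide
[1] i2  st.MEM  -- no-port MEM/BR
[2] i3+i4  beq.BR;xor.ALU  -- 2-wide
[3] i5  xor.ALU  -- RAW r4
[4] i6  xor.ALU  -- RAW r3
[5] i7+i8  blt.BR;sub.ALU  -- 2-wide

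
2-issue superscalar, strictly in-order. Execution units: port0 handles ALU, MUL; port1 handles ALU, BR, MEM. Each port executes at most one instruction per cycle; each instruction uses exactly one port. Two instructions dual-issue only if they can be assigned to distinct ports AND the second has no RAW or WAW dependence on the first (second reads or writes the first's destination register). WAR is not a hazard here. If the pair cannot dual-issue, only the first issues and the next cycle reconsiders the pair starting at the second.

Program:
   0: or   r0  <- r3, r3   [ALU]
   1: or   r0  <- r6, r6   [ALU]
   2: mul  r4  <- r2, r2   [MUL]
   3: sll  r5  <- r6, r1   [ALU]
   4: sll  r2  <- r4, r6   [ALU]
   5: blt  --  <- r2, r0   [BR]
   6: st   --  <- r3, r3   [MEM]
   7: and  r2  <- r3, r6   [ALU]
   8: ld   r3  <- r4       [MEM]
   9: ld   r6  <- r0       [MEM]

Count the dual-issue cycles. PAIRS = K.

#0 head=0: or.ALU i0 WAW r0
#1 head=1: or.ALU+mul.MUL i1/i2 pair
#2 head=3: sll.ALU+sll.ALU i3/i4 pair
#3 head=5: blt.BR i5 no-port BR/MEM
#4 head=6: st.MEM+and.ALU i6/i7 pair
#5 head=8: ld.MEM i8 no-port MEM/MEM
#6 head=9: ld.MEM i9 tail

PAIRS = 3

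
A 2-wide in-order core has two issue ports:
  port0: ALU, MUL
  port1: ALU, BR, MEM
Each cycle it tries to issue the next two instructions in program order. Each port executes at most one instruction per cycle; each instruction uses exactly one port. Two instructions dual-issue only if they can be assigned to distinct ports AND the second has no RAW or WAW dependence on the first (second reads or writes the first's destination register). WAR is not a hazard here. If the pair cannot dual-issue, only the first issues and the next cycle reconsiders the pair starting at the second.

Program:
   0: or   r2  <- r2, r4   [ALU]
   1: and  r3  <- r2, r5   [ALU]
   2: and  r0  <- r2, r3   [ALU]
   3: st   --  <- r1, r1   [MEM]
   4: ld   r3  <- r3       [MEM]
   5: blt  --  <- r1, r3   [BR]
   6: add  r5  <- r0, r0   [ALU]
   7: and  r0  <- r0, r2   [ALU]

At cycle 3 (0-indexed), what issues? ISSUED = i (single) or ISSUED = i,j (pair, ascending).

ISSUED = 4

c0: i0 or  RAW r2
c1: i1 and  RAW r3
c2: i2&i3 and st  dual
c3: i4 ld  no-port MEM/BR
c4: i5&i6 blt add  dual
c5: i7 and  tail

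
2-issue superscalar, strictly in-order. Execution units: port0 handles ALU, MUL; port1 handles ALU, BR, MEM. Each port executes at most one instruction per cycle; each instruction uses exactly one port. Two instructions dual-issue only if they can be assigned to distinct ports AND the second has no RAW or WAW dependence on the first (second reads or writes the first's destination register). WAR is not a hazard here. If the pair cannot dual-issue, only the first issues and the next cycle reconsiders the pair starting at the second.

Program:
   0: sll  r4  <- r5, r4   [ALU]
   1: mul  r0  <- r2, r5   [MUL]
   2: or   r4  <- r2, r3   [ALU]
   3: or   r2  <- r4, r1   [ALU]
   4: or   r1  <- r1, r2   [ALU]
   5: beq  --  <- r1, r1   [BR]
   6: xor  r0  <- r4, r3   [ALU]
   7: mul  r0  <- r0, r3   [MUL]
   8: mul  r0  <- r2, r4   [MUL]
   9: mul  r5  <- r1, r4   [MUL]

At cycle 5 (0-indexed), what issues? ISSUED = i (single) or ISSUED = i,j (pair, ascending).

ISSUED = 7

c0: i0/i1 sll.ALU mul.MUL  pair
c1: i2 or.ALU  RAW r4
c2: i3 or.ALU  RAW r2
c3: i4 or.ALU  RAW r1
c4: i5/i6 beq.BR xor.ALU  pair
c5: i7 mul.MUL  no-port MUL/MUL
c6: i8 mul.MUL  no-port MUL/MUL
c7: i9 mul.MUL  tail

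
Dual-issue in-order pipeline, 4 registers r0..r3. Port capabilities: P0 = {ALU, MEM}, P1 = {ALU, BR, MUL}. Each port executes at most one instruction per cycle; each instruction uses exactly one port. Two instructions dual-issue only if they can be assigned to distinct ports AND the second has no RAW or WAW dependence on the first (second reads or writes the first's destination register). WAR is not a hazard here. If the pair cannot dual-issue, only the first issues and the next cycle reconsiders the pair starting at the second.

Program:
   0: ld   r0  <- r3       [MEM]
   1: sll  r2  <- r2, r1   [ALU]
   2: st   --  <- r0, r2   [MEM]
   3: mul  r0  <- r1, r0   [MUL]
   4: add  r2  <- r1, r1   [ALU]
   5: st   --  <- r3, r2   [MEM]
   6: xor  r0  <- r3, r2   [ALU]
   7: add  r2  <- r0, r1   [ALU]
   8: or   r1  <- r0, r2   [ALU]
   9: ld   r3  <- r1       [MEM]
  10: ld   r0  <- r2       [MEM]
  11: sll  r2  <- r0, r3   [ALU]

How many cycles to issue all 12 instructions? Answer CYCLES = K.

CYCLES = 9

c0: i0,i1 ld.MEM;sll.ALU  2-wide
c1: i2,i3 st.MEM;mul.MUL  2-wide
c2: i4 add.ALU  RAW r2
c3: i5,i6 st.MEM;xor.ALU  2-wide
c4: i7 add.ALU  RAW r2
c5: i8 or.ALU  RAW r1
c6: i9 ld.MEM  no-port MEM/MEM
c7: i10 ld.MEM  RAW r0
c8: i11 sll.ALU  tail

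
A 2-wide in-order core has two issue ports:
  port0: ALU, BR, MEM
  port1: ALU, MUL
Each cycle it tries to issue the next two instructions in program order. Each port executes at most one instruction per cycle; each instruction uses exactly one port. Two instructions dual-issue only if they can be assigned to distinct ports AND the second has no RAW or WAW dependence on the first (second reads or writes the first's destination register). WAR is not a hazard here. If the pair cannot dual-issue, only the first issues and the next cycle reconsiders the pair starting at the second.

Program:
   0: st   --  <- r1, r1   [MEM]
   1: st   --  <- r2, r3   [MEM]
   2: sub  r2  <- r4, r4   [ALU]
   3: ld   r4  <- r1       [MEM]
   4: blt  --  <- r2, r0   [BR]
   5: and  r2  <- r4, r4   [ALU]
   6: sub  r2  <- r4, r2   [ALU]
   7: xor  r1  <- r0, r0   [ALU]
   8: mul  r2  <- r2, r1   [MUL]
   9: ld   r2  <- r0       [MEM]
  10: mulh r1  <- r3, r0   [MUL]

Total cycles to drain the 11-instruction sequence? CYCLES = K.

c0: i0 st  no-port MEM/MEM
c1: i1+i2 st+sub  dual
c2: i3 ld  no-port MEM/BR
c3: i4+i5 blt+and  dual
c4: i6+i7 sub+xor  dual
c5: i8 mul  WAW r2
c6: i9+i10 ld+mulh  dual

CYCLES = 7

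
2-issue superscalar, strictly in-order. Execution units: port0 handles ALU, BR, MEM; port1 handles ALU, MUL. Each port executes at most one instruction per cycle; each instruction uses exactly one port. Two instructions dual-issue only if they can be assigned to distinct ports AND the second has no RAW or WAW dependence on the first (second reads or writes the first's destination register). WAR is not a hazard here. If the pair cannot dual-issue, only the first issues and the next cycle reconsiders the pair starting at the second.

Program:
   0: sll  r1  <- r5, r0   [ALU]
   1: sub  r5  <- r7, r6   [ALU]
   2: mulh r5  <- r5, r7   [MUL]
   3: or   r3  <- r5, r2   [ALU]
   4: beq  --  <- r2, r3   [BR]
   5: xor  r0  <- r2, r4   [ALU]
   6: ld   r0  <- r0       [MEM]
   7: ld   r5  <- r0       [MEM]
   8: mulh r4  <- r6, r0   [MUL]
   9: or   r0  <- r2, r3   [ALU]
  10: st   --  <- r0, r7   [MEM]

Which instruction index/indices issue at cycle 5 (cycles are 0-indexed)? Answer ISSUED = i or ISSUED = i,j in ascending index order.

  cy0 -> i0&i1 (sll.ALU+sub.ALU) dual
  cy1 -> i2 (mulh.MUL) RAW r5
  cy2 -> i3 (or.ALU) RAW r3
  cy3 -> i4&i5 (beq.BR+xor.ALU) dual
  cy4 -> i6 (ld.MEM) no-port MEM/MEM
  cy5 -> i7&i8 (ld.MEM+mulh.MUL) dual
  cy6 -> i9 (or.ALU) RAW r0
  cy7 -> i10 (st.MEM) tail

ISSUED = 7,8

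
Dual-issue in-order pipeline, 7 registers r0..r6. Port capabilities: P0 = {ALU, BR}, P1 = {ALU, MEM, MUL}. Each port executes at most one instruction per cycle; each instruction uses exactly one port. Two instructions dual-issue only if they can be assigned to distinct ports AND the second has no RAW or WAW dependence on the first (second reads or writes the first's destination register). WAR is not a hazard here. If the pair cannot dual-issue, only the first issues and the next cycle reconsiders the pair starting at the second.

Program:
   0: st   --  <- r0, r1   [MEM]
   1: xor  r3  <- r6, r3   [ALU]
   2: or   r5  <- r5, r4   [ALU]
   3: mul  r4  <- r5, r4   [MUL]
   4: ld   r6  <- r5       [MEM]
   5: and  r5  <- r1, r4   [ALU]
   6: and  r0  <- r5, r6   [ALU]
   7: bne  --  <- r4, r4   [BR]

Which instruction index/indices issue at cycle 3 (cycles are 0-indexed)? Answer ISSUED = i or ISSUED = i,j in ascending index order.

ISSUED = 4,5

t=0 i0&i1:st.MEM+xor.ALU ; pair
t=1 i2:or.ALU ; RAW r5
t=2 i3:mul.MUL ; no-port MUL/MEM
t=3 i4&i5:ld.MEM+and.ALU ; pair
t=4 i6&i7:and.ALU+bne.BR ; pair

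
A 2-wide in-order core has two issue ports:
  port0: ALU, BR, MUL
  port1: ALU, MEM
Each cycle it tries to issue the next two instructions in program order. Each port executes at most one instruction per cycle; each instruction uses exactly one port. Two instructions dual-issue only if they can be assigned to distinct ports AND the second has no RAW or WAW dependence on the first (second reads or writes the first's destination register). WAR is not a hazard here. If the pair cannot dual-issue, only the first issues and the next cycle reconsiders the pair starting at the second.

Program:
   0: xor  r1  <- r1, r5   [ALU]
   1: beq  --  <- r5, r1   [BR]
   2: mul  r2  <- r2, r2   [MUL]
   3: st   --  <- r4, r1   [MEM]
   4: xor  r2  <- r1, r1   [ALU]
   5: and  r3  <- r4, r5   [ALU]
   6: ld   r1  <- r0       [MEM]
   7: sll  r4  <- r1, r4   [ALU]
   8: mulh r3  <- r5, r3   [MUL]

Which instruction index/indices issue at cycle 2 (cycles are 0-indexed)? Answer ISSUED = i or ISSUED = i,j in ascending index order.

[0] i0  xor  -- RAW r1
[1] i1  beq  -- no-port BR/MUL
[2] i2,i3  mul+st  -- pair
[3] i4,i5  xor+and  -- pair
[4] i6  ld  -- RAW r1
[5] i7,i8  sll+mulh  -- pair

ISSUED = 2,3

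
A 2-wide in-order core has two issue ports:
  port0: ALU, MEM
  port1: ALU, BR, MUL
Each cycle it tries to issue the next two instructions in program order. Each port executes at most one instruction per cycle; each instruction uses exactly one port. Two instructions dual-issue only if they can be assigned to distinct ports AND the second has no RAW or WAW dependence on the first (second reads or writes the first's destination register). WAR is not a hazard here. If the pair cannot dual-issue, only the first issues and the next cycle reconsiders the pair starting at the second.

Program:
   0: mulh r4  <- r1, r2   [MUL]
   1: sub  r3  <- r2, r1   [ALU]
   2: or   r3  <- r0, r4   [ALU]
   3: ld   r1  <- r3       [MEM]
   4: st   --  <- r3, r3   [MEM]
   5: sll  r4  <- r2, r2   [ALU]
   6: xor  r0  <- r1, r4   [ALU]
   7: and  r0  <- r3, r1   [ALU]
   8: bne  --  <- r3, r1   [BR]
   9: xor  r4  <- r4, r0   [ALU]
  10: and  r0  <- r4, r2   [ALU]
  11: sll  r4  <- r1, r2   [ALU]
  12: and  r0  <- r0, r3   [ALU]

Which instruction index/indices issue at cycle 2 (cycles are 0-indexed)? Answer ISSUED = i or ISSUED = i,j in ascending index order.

ISSUED = 3

0. mulh.MUL sub.ALU @i0+i1  | dual
1. or.ALU @i2  | RAW r3
2. ld.MEM @i3  | no-port MEM/MEM
3. st.MEM sll.ALU @i4+i5  | dual
4. xor.ALU @i6  | WAW r0
5. and.ALU bne.BR @i7+i8  | dual
6. xor.ALU @i9  | RAW r4
7. and.ALU sll.ALU @i10+i11  | dual
8. and.ALU @i12  | tail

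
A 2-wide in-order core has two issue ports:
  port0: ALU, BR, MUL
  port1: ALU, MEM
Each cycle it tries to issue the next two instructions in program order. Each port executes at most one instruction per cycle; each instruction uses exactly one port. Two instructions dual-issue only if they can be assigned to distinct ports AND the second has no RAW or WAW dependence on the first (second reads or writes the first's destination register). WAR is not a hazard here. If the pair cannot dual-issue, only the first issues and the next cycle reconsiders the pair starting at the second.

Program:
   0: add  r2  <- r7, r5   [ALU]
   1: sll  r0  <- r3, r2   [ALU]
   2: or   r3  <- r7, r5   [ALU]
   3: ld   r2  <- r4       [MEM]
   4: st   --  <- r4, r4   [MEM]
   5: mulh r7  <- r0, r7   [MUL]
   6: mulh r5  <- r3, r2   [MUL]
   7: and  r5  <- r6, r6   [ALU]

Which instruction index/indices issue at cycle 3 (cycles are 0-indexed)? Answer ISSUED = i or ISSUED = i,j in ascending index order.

t=0 i0:add ; RAW r2
t=1 i1+i2:sll or ; pair
t=2 i3:ld ; no-port MEM/MEM
t=3 i4+i5:st mulh ; pair
t=4 i6:mulh ; WAW r5
t=5 i7:and ; tail

ISSUED = 4,5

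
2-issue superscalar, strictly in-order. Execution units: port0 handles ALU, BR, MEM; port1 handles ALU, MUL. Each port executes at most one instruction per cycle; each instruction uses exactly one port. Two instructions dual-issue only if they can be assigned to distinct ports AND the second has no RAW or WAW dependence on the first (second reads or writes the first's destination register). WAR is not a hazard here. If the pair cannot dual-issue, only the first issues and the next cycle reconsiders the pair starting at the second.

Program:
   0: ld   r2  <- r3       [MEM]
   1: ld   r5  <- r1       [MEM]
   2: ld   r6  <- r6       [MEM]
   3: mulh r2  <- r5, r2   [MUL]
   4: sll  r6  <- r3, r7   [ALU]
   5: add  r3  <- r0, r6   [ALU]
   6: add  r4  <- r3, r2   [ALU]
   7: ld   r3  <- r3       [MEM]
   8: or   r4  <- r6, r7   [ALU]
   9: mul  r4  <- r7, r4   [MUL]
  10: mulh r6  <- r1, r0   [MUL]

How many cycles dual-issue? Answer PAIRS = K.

t=0 i0:ld.MEM ; no-port MEM/MEM
t=1 i1:ld.MEM ; no-port MEM/MEM
t=2 i2+i3:ld.MEM+mulh.MUL ; dual
t=3 i4:sll.ALU ; RAW r6
t=4 i5:add.ALU ; RAW r3
t=5 i6+i7:add.ALU+ld.MEM ; dual
t=6 i8:or.ALU ; RAW+WAW r4
t=7 i9:mul.MUL ; no-port MUL/MUL
t=8 i10:mulh.MUL ; tail

PAIRS = 2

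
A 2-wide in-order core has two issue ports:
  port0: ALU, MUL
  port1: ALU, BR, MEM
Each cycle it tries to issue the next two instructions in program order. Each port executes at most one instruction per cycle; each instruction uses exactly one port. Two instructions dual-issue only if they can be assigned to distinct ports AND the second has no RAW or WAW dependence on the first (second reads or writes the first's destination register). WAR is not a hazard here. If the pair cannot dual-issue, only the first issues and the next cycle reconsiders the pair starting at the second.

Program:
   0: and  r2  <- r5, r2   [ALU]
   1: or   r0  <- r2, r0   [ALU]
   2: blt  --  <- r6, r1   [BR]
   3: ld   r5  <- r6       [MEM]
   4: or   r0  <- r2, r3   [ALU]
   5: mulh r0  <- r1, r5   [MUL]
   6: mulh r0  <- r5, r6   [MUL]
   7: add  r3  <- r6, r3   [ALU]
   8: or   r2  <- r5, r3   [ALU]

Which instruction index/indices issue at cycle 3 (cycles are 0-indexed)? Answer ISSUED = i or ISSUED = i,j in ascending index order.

c0: i0 and.ALU  RAW r2
c1: i1&i2 or.ALU/blt.BR  2-wide
c2: i3&i4 ld.MEM/or.ALU  2-wide
c3: i5 mulh.MUL  no-port MUL/MUL
c4: i6&i7 mulh.MUL/add.ALU  2-wide
c5: i8 or.ALU  tail

ISSUED = 5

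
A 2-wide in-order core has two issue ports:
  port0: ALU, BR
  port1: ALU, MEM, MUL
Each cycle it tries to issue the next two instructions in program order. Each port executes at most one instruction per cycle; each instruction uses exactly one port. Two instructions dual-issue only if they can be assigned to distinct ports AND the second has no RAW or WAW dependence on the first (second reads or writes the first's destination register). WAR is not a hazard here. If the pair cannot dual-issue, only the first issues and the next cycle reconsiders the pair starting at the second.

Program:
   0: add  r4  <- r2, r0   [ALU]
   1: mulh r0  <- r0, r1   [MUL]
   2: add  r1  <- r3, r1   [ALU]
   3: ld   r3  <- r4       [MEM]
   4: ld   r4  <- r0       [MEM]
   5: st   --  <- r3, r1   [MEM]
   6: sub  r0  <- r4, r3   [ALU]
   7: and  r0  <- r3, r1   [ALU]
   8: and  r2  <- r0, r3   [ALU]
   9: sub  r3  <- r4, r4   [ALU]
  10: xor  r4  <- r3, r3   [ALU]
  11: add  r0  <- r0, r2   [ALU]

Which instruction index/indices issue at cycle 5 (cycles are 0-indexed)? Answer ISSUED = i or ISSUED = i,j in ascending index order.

#0 head=0: add.ALU/mulh.MUL i0&i1 2-wide
#1 head=2: add.ALU/ld.MEM i2&i3 2-wide
#2 head=4: ld.MEM i4 no-port MEM/MEM
#3 head=5: st.MEM/sub.ALU i5&i6 2-wide
#4 head=7: and.ALU i7 RAW r0
#5 head=8: and.ALU/sub.ALU i8&i9 2-wide
#6 head=10: xor.ALU/add.ALU i10&i11 2-wide

ISSUED = 8,9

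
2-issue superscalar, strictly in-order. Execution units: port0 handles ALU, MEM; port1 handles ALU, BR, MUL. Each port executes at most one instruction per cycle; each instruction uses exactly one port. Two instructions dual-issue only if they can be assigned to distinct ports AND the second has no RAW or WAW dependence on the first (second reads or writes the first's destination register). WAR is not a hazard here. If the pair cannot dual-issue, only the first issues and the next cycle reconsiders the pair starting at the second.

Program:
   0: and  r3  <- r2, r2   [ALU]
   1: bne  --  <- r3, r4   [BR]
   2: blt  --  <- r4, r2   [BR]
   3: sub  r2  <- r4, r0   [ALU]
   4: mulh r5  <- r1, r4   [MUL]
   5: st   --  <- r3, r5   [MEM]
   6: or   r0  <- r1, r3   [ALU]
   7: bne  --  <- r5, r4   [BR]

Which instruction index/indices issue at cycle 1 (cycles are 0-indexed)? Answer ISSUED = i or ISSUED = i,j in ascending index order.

ISSUED = 1

  cy0 -> i0 (and) RAW r3
  cy1 -> i1 (bne) no-port BR/BR
  cy2 -> i2/i3 (blt/sub) 2-wide
  cy3 -> i4 (mulh) RAW r5
  cy4 -> i5/i6 (st/or) 2-wide
  cy5 -> i7 (bne) tail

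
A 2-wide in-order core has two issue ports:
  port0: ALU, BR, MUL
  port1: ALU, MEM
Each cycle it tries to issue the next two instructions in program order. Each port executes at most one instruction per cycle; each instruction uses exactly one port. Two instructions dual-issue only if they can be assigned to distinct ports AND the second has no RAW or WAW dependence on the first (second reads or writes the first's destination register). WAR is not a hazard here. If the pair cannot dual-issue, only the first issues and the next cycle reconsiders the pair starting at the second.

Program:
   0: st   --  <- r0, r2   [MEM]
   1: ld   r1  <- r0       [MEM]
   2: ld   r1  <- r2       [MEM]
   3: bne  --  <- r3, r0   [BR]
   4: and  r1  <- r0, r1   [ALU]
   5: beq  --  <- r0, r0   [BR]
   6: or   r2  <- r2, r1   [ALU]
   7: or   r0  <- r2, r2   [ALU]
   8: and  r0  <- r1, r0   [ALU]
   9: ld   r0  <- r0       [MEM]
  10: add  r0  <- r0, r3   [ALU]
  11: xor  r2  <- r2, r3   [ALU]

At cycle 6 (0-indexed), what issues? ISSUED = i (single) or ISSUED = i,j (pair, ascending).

ISSUED = 8

[0] i0  st.MEM  -- no-port MEM/MEM
[1] i1  ld.MEM  -- no-port MEM/MEM
[2] i2&i3  ld.MEM/bne.BR  -- dual
[3] i4&i5  and.ALU/beq.BR  -- dual
[4] i6  or.ALU  -- RAW r2
[5] i7  or.ALU  -- RAW+WAW r0
[6] i8  and.ALU  -- RAW+WAW r0
[7] i9  ld.MEM  -- RAW+WAW r0
[8] i10&i11  add.ALU/xor.ALU  -- dual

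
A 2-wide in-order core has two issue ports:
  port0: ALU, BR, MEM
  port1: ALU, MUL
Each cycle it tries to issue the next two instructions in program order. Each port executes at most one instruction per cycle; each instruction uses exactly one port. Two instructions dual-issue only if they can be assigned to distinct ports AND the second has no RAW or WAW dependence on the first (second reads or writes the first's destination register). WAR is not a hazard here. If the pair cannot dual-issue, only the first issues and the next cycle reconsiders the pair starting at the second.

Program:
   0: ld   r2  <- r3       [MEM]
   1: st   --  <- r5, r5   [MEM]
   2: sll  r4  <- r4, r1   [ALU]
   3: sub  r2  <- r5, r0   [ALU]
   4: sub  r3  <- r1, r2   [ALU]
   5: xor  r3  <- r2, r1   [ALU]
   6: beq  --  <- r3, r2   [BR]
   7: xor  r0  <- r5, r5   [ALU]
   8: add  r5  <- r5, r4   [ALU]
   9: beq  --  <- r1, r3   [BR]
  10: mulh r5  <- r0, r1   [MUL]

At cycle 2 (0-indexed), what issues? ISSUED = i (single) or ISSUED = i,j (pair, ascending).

#0 head=0: ld.MEM i0 no-port MEM/MEM
#1 head=1: st.MEM;sll.ALU i1/i2 pair
#2 head=3: sub.ALU i3 RAW r2
#3 head=4: sub.ALU i4 WAW r3
#4 head=5: xor.ALU i5 RAW r3
#5 head=6: beq.BR;xor.ALU i6/i7 pair
#6 head=8: add.ALU;beq.BR i8/i9 pair
#7 head=10: mulh.MUL i10 tail

ISSUED = 3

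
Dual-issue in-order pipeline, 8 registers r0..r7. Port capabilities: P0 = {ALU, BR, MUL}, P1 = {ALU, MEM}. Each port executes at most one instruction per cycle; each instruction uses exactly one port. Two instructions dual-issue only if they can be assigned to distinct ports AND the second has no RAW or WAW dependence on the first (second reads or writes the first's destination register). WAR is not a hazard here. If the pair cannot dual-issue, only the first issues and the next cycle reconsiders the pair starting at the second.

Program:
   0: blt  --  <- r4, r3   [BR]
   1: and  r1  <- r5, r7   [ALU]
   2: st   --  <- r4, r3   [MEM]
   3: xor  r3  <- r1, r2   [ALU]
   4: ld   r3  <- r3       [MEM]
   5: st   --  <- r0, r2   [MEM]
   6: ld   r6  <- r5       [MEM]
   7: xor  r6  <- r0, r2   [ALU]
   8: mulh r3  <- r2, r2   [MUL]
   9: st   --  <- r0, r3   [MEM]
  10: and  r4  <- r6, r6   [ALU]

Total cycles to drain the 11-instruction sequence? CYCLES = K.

#0 head=0: blt and i0/i1 dual
#1 head=2: st xor i2/i3 dual
#2 head=4: ld i4 no-port MEM/MEM
#3 head=5: st i5 no-port MEM/MEM
#4 head=6: ld i6 WAW r6
#5 head=7: xor mulh i7/i8 dual
#6 head=9: st and i9/i10 dual

CYCLES = 7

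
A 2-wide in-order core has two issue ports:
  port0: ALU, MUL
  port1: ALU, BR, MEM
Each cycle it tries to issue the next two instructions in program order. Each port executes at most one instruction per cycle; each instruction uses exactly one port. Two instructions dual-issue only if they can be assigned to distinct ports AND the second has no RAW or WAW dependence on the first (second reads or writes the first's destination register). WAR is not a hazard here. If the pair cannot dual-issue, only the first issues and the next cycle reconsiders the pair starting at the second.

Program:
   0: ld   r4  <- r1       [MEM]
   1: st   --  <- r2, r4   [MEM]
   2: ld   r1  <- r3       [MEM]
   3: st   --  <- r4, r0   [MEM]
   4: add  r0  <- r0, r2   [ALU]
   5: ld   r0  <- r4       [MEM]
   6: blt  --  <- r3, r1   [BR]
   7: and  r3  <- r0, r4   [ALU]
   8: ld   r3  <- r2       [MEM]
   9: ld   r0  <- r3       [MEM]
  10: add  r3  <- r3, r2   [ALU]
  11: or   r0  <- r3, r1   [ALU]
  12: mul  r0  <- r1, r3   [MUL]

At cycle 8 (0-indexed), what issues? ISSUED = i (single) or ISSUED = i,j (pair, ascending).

[0] i0  ld.MEM  -- no-port MEM/MEM
[1] i1  st.MEM  -- no-port MEM/MEM
[2] i2  ld.MEM  -- no-port MEM/MEM
[3] i3,i4  st.MEM;add.ALU  -- pair
[4] i5  ld.MEM  -- no-port MEM/BR
[5] i6,i7  blt.BR;and.ALU  -- pair
[6] i8  ld.MEM  -- no-port MEM/MEM
[7] i9,i10  ld.MEM;add.ALU  -- pair
[8] i11  or.ALU  -- WAW r0
[9] i12  mul.MUL  -- tail

ISSUED = 11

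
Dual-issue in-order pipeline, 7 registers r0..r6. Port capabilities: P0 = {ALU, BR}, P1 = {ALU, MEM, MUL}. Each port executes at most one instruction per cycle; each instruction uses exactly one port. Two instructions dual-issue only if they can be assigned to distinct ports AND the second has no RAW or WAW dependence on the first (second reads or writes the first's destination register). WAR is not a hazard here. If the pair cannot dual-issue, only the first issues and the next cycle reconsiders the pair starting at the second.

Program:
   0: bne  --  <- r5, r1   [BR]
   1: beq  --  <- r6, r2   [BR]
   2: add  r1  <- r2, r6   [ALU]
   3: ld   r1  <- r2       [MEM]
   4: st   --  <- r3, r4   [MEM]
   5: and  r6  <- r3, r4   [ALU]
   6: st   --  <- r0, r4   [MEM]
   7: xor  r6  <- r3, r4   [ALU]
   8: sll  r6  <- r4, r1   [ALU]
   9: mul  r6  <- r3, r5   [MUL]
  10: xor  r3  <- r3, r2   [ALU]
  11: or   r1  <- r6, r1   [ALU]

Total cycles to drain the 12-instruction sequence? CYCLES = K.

CYCLES = 8

#0 head=0: bne.BR i0 no-port BR/BR
#1 head=1: beq.BR+add.ALU i1+i2 dual
#2 head=3: ld.MEM i3 no-port MEM/MEM
#3 head=4: st.MEM+and.ALU i4+i5 dual
#4 head=6: st.MEM+xor.ALU i6+i7 dual
#5 head=8: sll.ALU i8 WAW r6
#6 head=9: mul.MUL+xor.ALU i9+i10 dual
#7 head=11: or.ALU i11 tail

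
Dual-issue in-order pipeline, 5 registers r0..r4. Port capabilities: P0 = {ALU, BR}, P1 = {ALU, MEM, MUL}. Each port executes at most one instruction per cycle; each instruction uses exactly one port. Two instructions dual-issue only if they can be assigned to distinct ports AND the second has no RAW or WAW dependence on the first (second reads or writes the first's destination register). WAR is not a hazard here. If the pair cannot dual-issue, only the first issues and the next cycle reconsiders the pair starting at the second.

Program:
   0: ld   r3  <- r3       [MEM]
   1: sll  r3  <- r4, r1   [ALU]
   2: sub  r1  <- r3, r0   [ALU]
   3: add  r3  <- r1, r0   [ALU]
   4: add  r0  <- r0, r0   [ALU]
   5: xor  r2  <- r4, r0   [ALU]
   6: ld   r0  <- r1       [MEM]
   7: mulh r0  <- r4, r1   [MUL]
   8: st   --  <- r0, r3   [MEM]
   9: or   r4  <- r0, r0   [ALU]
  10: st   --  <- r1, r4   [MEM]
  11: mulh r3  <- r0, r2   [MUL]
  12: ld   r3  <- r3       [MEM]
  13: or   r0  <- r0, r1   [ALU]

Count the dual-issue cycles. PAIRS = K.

0. ld @i0  | WAW r3
1. sll @i1  | RAW r3
2. sub @i2  | RAW r1
3. add;add @i3&i4  | dual
4. xor;ld @i5&i6  | dual
5. mulh @i7  | no-port MUL/MEM
6. st;or @i8&i9  | dual
7. st @i10  | no-port MEM/MUL
8. mulh @i11  | no-port MUL/MEM
9. ld;or @i12&i13  | dual

PAIRS = 4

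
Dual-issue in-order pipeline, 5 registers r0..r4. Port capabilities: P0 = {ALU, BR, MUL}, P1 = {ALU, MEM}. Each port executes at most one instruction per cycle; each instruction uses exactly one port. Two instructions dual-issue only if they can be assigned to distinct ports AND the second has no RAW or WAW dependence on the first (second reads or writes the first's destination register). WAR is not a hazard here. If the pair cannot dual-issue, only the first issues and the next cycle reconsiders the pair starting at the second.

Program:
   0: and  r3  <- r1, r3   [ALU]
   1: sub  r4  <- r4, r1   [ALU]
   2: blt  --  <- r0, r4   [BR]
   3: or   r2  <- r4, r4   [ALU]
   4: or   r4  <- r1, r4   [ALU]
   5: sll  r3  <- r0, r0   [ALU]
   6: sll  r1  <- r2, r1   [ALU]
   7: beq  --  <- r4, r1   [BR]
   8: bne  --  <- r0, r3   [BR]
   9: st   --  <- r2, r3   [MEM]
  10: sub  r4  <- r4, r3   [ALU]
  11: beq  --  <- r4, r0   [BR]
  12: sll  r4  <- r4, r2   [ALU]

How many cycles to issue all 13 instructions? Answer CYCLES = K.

c0: i0/i1 and.ALU/sub.ALU  2-wide
c1: i2/i3 blt.BR/or.ALU  2-wide
c2: i4/i5 or.ALU/sll.ALU  2-wide
c3: i6 sll.ALU  RAW r1
c4: i7 beq.BR  no-port BR/BR
c5: i8/i9 bne.BR/st.MEM  2-wide
c6: i10 sub.ALU  RAW r4
c7: i11/i12 beq.BR/sll.ALU  2-wide

CYCLES = 8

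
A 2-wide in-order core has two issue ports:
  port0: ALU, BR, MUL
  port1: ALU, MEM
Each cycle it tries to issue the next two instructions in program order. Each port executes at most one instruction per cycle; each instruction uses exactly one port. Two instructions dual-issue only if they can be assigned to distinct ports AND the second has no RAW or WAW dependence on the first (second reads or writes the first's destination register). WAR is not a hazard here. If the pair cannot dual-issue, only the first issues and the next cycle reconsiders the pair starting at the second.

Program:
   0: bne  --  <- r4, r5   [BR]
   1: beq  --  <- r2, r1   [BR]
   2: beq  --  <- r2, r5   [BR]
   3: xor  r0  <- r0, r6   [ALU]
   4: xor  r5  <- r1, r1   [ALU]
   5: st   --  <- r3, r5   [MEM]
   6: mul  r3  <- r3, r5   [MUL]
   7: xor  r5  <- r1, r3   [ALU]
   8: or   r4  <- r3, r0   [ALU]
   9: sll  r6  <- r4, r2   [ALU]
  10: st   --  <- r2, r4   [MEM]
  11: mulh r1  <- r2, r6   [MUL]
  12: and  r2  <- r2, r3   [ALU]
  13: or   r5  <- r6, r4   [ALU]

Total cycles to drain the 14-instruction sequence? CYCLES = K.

CYCLES = 9

  cy0 -> i0 (bne) no-port BR/BR
  cy1 -> i1 (beq) no-port BR/BR
  cy2 -> i2,i3 (beq xor) dual
  cy3 -> i4 (xor) RAW r5
  cy4 -> i5,i6 (st mul) dual
  cy5 -> i7,i8 (xor or) dual
  cy6 -> i9,i10 (sll st) dual
  cy7 -> i11,i12 (mulh and) dual
  cy8 -> i13 (or) tail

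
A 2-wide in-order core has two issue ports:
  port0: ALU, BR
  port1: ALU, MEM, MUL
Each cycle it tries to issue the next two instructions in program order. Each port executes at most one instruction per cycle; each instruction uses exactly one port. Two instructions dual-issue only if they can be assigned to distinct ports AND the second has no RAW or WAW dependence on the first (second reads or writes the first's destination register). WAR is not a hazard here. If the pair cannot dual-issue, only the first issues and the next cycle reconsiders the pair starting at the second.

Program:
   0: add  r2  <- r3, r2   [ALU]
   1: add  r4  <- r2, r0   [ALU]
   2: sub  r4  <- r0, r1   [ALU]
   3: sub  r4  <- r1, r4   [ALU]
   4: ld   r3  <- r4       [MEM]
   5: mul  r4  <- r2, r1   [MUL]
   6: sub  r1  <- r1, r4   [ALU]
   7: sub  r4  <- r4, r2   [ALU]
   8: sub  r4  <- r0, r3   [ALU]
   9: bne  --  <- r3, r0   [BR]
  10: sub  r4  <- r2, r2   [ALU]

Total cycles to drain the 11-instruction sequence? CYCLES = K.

CYCLES = 9

t=0 i0:add ; RAW r2
t=1 i1:add ; WAW r4
t=2 i2:sub ; RAW+WAW r4
t=3 i3:sub ; RAW r4
t=4 i4:ld ; no-port MEM/MUL
t=5 i5:mul ; RAW r4
t=6 i6+i7:sub+sub ; 2-wide
t=7 i8+i9:sub+bne ; 2-wide
t=8 i10:sub ; tail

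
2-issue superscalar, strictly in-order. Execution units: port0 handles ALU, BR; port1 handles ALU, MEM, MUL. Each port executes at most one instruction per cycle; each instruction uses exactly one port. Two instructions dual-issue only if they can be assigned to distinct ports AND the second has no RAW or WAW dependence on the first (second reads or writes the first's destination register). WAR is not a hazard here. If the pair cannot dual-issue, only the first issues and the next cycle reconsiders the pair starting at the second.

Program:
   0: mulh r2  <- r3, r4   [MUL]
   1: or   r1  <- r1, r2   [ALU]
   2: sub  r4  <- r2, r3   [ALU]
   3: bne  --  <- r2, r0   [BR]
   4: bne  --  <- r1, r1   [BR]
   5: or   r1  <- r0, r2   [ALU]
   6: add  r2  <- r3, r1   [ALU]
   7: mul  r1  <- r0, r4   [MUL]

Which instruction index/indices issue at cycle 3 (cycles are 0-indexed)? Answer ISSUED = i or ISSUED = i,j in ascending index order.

0. mulh @i0  | RAW r2
1. or/sub @i1&i2  | pair
2. bne @i3  | no-port BR/BR
3. bne/or @i4&i5  | pair
4. add/mul @i6&i7  | pair

ISSUED = 4,5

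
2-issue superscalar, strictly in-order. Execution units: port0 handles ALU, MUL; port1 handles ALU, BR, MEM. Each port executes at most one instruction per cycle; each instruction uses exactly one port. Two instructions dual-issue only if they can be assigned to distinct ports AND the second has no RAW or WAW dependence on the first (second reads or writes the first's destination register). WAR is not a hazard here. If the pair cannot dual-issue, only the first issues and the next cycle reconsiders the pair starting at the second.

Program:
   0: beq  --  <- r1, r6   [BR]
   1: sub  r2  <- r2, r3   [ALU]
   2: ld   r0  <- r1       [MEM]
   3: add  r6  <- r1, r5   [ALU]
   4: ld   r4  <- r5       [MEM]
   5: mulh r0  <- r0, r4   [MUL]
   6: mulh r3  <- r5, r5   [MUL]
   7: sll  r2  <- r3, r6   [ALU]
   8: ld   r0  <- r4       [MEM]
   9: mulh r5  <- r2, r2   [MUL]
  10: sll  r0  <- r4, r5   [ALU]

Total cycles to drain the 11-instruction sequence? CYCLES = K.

c0: i0&i1 beq sub  2-wide
c1: i2&i3 ld add  2-wide
c2: i4 ld  RAW r4
c3: i5 mulh  no-port MUL/MUL
c4: i6 mulh  RAW r3
c5: i7&i8 sll ld  2-wide
c6: i9 mulh  RAW r5
c7: i10 sll  tail

CYCLES = 8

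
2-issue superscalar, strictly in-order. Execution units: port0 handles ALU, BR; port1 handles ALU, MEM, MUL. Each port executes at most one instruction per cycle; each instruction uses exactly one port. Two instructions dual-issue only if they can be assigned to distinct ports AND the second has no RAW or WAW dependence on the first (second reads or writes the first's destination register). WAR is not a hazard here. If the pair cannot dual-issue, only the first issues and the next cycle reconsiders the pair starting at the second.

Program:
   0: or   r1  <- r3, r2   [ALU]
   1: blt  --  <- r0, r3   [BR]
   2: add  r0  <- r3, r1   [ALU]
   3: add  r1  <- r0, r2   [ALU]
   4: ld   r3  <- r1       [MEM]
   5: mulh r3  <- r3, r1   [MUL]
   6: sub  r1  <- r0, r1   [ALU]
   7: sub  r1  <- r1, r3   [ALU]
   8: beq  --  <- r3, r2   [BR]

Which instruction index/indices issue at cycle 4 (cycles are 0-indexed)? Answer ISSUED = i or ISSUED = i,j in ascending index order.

ISSUED = 5,6

t=0 i0&i1:or.ALU;blt.BR ; 2-wide
t=1 i2:add.ALU ; RAW r0
t=2 i3:add.ALU ; RAW r1
t=3 i4:ld.MEM ; no-port MEM/MUL
t=4 i5&i6:mulh.MUL;sub.ALU ; 2-wide
t=5 i7&i8:sub.ALU;beq.BR ; 2-wide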